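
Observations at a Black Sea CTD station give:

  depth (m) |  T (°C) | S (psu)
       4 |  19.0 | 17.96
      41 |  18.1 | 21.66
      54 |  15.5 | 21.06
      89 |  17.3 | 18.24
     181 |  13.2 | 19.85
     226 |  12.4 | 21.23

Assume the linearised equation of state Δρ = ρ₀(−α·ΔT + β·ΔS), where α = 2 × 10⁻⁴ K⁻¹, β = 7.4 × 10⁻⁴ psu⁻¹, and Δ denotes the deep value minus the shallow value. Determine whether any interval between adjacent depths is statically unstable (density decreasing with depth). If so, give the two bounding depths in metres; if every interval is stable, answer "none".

Evaluate Δρ/ρ₀ = −αΔT + βΔS across each adjacent pair:
  4–41 m: −αΔT+βΔS = −(2 × 10⁻⁴)(-0.9)+(7.4 × 10⁻⁴)(+3.70) = 2.9 × 10⁻³ → stable
  41–54 m: −αΔT+βΔS = −(2 × 10⁻⁴)(-2.6)+(7.4 × 10⁻⁴)(-0.60) = 7.6 × 10⁻⁵ → stable
  54–89 m: −αΔT+βΔS = −(2 × 10⁻⁴)(+1.8)+(7.4 × 10⁻⁴)(-2.82) = -2.4 × 10⁻³ → UNSTABLE
  89–181 m: −αΔT+βΔS = −(2 × 10⁻⁴)(-4.1)+(7.4 × 10⁻⁴)(+1.61) = 2.0 × 10⁻³ → stable
  181–226 m: −αΔT+βΔS = −(2 × 10⁻⁴)(-0.8)+(7.4 × 10⁻⁴)(+1.38) = 1.2 × 10⁻³ → stable
The 54–89 m interval has Δρ < 0: lighter water underlies denser water.

54–89 m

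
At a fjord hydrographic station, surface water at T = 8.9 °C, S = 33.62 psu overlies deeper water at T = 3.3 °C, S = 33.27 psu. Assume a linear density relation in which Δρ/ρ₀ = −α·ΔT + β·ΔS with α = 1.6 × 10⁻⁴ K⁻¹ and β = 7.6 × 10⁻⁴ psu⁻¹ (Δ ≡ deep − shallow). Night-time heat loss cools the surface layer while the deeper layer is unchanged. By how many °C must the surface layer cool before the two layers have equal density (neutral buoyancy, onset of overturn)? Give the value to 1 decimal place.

3.9 °C

Neutral buoyancy requires Δρ = 0, i.e. −α(T_deep − T_surf′) + β(S_deep − S_surf) = 0.
T_surf′ = T_deep − (β/α)·ΔS = 3.3 − (7.6 × 10⁻⁴/1.6 × 10⁻⁴)·(-0.35) = 4.962 °C.
Cooling required: 8.9 − (4.962) = 3.938 °C.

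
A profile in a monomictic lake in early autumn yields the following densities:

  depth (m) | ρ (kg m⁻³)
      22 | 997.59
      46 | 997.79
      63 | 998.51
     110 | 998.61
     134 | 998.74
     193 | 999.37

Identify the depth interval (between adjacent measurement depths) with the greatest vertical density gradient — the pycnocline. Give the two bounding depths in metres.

Compute the density gradient over each adjacent pair:
  22–46 m: Δρ/Δz = 0.20/24 = 8.3 × 10⁻³ kg m⁻⁴
  46–63 m: Δρ/Δz = 0.72/17 = 0.042 kg m⁻⁴
  63–110 m: Δρ/Δz = 0.10/47 = 2.1 × 10⁻³ kg m⁻⁴
  110–134 m: Δρ/Δz = 0.13/24 = 5.4 × 10⁻³ kg m⁻⁴
  134–193 m: Δρ/Δz = 0.63/59 = 0.011 kg m⁻⁴
The largest gradient is in the 46–63 m interval — the pycnocline.

46–63 m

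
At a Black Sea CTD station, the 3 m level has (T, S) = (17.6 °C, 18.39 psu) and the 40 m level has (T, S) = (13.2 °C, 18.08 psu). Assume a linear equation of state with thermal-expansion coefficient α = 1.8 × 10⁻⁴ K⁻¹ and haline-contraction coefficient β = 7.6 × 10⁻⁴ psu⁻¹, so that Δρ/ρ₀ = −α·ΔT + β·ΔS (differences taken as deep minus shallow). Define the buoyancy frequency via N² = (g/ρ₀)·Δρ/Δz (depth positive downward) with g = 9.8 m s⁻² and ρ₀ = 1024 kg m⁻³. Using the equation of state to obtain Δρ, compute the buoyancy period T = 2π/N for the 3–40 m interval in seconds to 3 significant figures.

518 s

ΔT = -4.4 K, ΔS = -0.31 psu (deep − shallow).
Δρ/ρ₀ = −αΔT + βΔS = 7.92 × 10⁻⁴ − 2.356 × 10⁻⁴ = 5.564 × 10⁻⁴, so Δρ ≈ 0.5698 kg m⁻³.
N² = (g/ρ₀)·Δρ/Δz = g·(Δρ/ρ₀)/Δz = 9.8 × 5.564 × 10⁻⁴ / 37 = 1.4737 × 10⁻⁴ s⁻².
N = √(1.4737 × 10⁻⁴) = 0.012140 rad s⁻¹ → T = 2π/N = 517.56 s ≈ 518 s.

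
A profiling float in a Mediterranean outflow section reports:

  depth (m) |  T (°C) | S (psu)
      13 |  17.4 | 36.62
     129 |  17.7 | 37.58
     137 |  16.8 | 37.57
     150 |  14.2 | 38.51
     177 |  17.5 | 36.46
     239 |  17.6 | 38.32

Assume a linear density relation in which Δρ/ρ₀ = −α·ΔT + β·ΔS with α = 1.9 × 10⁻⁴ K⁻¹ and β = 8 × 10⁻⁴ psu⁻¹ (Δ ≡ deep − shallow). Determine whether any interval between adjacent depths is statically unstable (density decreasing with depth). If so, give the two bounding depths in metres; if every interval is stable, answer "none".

Evaluate Δρ/ρ₀ = −αΔT + βΔS across each adjacent pair:
  13–129 m: −αΔT+βΔS = −(1.9 × 10⁻⁴)(+0.3)+(8 × 10⁻⁴)(+0.96) = 7.1 × 10⁻⁴ → stable
  129–137 m: −αΔT+βΔS = −(1.9 × 10⁻⁴)(-0.9)+(8 × 10⁻⁴)(-0.01) = 1.6 × 10⁻⁴ → stable
  137–150 m: −αΔT+βΔS = −(1.9 × 10⁻⁴)(-2.6)+(8 × 10⁻⁴)(+0.94) = 1.2 × 10⁻³ → stable
  150–177 m: −αΔT+βΔS = −(1.9 × 10⁻⁴)(+3.3)+(8 × 10⁻⁴)(-2.05) = -2.3 × 10⁻³ → UNSTABLE
  177–239 m: −αΔT+βΔS = −(1.9 × 10⁻⁴)(+0.1)+(8 × 10⁻⁴)(+1.86) = 1.5 × 10⁻³ → stable
The 150–177 m interval has Δρ < 0: lighter water underlies denser water.

150–177 m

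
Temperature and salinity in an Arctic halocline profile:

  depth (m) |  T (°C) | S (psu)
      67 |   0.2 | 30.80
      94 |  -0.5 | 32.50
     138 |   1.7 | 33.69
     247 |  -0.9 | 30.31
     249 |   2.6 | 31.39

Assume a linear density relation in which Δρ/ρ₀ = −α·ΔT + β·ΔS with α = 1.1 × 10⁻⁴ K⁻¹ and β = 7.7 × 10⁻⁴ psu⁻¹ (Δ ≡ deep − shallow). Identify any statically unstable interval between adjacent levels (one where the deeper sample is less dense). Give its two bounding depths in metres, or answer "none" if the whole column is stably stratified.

138–247 m

Evaluate Δρ/ρ₀ = −αΔT + βΔS across each adjacent pair:
  67–94 m: −αΔT+βΔS = −(1.1 × 10⁻⁴)(-0.7)+(7.7 × 10⁻⁴)(+1.70) = 1.4 × 10⁻³ → stable
  94–138 m: −αΔT+βΔS = −(1.1 × 10⁻⁴)(+2.2)+(7.7 × 10⁻⁴)(+1.19) = 6.7 × 10⁻⁴ → stable
  138–247 m: −αΔT+βΔS = −(1.1 × 10⁻⁴)(-2.6)+(7.7 × 10⁻⁴)(-3.38) = -2.3 × 10⁻³ → UNSTABLE
  247–249 m: −αΔT+βΔS = −(1.1 × 10⁻⁴)(+3.5)+(7.7 × 10⁻⁴)(+1.08) = 4.5 × 10⁻⁴ → stable
The 138–247 m interval has Δρ < 0: lighter water underlies denser water.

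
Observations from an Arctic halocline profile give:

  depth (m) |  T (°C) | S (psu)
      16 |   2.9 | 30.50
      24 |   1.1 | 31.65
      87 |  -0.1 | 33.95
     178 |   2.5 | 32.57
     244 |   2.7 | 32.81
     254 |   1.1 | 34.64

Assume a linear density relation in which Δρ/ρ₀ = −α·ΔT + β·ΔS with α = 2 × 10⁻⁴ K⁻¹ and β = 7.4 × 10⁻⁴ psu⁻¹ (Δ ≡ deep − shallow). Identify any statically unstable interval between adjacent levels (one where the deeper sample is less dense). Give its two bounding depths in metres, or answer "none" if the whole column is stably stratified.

87–178 m

Evaluate Δρ/ρ₀ = −αΔT + βΔS across each adjacent pair:
  16–24 m: −αΔT+βΔS = −(2 × 10⁻⁴)(-1.8)+(7.4 × 10⁻⁴)(+1.15) = 1.2 × 10⁻³ → stable
  24–87 m: −αΔT+βΔS = −(2 × 10⁻⁴)(-1.2)+(7.4 × 10⁻⁴)(+2.30) = 1.9 × 10⁻³ → stable
  87–178 m: −αΔT+βΔS = −(2 × 10⁻⁴)(+2.6)+(7.4 × 10⁻⁴)(-1.38) = -1.5 × 10⁻³ → UNSTABLE
  178–244 m: −αΔT+βΔS = −(2 × 10⁻⁴)(+0.2)+(7.4 × 10⁻⁴)(+0.24) = 1.4 × 10⁻⁴ → stable
  244–254 m: −αΔT+βΔS = −(2 × 10⁻⁴)(-1.6)+(7.4 × 10⁻⁴)(+1.83) = 1.7 × 10⁻³ → stable
The 87–178 m interval has Δρ < 0: lighter water underlies denser water.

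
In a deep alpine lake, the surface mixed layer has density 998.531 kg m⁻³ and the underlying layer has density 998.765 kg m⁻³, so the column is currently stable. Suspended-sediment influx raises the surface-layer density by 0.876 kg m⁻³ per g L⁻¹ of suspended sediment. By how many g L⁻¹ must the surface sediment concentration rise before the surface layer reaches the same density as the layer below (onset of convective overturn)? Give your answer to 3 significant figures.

0.267 g L⁻¹

Density deficit of the surface layer: 998.765 − 998.531 = 0.234 kg m⁻³.
Required change = 0.234 / 0.876 = 0.267 g L⁻¹.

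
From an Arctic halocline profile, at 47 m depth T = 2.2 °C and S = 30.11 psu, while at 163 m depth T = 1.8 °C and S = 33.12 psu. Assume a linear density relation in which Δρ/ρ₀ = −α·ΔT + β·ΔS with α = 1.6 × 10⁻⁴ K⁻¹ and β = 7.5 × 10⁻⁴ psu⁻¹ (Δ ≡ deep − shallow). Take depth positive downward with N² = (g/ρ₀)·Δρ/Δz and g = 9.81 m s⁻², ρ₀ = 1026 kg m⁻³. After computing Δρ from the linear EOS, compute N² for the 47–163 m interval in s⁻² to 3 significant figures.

ΔT = -0.4 K, ΔS = +3.01 psu (deep − shallow).
Δρ/ρ₀ = −αΔT + βΔS = 6.40 × 10⁻⁵ + 2.2575 × 10⁻³ = 2.3215 × 10⁻³, so Δρ ≈ 2.382 kg m⁻³.
N² = (g/ρ₀)·Δρ/Δz = g·(Δρ/ρ₀)/Δz = 9.81 × 2.3215 × 10⁻³ / 116 = 1.9633 × 10⁻⁴ s⁻² ≈ 1.96 × 10⁻⁴ s⁻².

1.96 × 10⁻⁴ s⁻²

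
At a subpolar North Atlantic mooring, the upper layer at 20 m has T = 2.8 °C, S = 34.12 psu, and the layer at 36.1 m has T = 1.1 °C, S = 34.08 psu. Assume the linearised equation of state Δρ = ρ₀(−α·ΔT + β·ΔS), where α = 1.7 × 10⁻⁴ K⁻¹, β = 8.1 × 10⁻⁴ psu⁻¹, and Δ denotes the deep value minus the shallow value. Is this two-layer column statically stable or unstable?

ΔT = 1.1 − 2.8 = -1.7 K and ΔS = 34.08 − 34.12 = -0.04 psu (deep − shallow).
−αΔT = 2.89 × 10⁻⁴; βΔS = -3.24 × 10⁻⁵; sum Δρ/ρ₀ = 2.566 × 10⁻⁴.
Δρ/ρ₀ > 0, so Δρ > 0: deeper water is denser → statically stable.

stable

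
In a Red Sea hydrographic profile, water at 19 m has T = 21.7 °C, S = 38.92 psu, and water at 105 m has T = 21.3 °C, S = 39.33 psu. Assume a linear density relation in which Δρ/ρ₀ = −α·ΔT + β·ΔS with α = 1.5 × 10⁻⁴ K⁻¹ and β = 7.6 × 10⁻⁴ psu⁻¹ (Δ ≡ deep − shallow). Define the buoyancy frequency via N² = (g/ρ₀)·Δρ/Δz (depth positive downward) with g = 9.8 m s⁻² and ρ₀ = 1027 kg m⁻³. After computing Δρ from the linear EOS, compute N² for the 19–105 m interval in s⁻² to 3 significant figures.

4.23 × 10⁻⁵ s⁻²

ΔT = -0.4 K, ΔS = +0.41 psu (deep − shallow).
Δρ/ρ₀ = −αΔT + βΔS = 6.00 × 10⁻⁵ + 3.116 × 10⁻⁴ = 3.716 × 10⁻⁴, so Δρ ≈ 0.3816 kg m⁻³.
N² = (g/ρ₀)·Δρ/Δz = g·(Δρ/ρ₀)/Δz = 9.8 × 3.716 × 10⁻⁴ / 86 = 4.2345 × 10⁻⁵ s⁻² ≈ 4.23 × 10⁻⁵ s⁻².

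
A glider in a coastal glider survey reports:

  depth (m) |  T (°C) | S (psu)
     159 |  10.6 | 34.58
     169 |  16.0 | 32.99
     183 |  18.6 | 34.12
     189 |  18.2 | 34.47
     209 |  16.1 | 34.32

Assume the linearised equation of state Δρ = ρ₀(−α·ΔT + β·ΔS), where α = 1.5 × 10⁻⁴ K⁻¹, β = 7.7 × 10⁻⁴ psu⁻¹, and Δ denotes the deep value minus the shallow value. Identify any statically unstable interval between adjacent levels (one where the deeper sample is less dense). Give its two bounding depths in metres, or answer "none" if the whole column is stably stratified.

159–169 m

Evaluate Δρ/ρ₀ = −αΔT + βΔS across each adjacent pair:
  159–169 m: −αΔT+βΔS = −(1.5 × 10⁻⁴)(+5.4)+(7.7 × 10⁻⁴)(-1.59) = -2.0 × 10⁻³ → UNSTABLE
  169–183 m: −αΔT+βΔS = −(1.5 × 10⁻⁴)(+2.6)+(7.7 × 10⁻⁴)(+1.13) = 4.8 × 10⁻⁴ → stable
  183–189 m: −αΔT+βΔS = −(1.5 × 10⁻⁴)(-0.4)+(7.7 × 10⁻⁴)(+0.35) = 3.3 × 10⁻⁴ → stable
  189–209 m: −αΔT+βΔS = −(1.5 × 10⁻⁴)(-2.1)+(7.7 × 10⁻⁴)(-0.15) = 2.0 × 10⁻⁴ → stable
The 159–169 m interval has Δρ < 0: lighter water underlies denser water.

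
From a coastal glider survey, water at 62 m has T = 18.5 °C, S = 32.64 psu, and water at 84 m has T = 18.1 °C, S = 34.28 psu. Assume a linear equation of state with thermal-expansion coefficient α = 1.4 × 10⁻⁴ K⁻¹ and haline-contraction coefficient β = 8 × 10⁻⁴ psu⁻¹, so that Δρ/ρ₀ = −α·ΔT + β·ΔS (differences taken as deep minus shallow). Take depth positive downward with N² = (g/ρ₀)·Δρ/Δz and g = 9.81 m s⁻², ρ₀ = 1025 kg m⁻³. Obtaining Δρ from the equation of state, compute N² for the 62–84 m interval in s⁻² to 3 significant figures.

6.10 × 10⁻⁴ s⁻²

ΔT = -0.4 K, ΔS = +1.64 psu (deep − shallow).
Δρ/ρ₀ = −αΔT + βΔS = 5.60 × 10⁻⁵ + 1.312 × 10⁻³ = 1.368 × 10⁻³, so Δρ ≈ 1.402 kg m⁻³.
N² = (g/ρ₀)·Δρ/Δz = g·(Δρ/ρ₀)/Δz = 9.81 × 1.368 × 10⁻³ / 22 = 6.1000 × 10⁻⁴ s⁻² ≈ 6.10 × 10⁻⁴ s⁻².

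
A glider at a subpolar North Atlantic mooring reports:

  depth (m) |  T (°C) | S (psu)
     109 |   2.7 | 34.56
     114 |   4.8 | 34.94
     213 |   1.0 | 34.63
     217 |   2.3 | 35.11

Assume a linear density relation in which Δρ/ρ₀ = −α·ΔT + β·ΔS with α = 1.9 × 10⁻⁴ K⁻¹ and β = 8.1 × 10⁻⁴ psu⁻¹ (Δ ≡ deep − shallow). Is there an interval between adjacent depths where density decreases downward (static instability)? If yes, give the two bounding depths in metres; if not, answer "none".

Evaluate Δρ/ρ₀ = −αΔT + βΔS across each adjacent pair:
  109–114 m: −αΔT+βΔS = −(1.9 × 10⁻⁴)(+2.1)+(8.1 × 10⁻⁴)(+0.38) = -9.1 × 10⁻⁵ → UNSTABLE
  114–213 m: −αΔT+βΔS = −(1.9 × 10⁻⁴)(-3.8)+(8.1 × 10⁻⁴)(-0.31) = 4.7 × 10⁻⁴ → stable
  213–217 m: −αΔT+βΔS = −(1.9 × 10⁻⁴)(+1.3)+(8.1 × 10⁻⁴)(+0.48) = 1.4 × 10⁻⁴ → stable
The 109–114 m interval has Δρ < 0: lighter water underlies denser water.

109–114 m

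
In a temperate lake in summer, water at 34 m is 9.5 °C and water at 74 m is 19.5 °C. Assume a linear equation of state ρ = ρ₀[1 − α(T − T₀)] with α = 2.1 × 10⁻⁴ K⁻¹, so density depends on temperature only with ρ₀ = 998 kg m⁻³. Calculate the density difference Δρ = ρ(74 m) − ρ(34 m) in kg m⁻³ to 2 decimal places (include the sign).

ΔT = +10.0 K, Δρ/ρ₀ = −αΔT = -2.10 × 10⁻³.
Δρ = 998 × (-2.10 × 10⁻³) = -2.10 kg m⁻³.
Negative Δρ: lighter below, statically unstable.

-2.10 kg m⁻³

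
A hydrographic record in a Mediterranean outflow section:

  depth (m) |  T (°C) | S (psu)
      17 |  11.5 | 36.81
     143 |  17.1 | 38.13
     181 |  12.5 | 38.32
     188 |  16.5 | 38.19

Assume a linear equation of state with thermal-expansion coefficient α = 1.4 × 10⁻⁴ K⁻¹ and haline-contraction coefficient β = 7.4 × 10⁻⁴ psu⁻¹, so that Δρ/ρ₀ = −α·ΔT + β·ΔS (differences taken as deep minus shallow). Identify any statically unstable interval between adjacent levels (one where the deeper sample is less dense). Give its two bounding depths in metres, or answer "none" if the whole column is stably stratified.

Evaluate Δρ/ρ₀ = −αΔT + βΔS across each adjacent pair:
  17–143 m: −αΔT+βΔS = −(1.4 × 10⁻⁴)(+5.6)+(7.4 × 10⁻⁴)(+1.32) = 1.9 × 10⁻⁴ → stable
  143–181 m: −αΔT+βΔS = −(1.4 × 10⁻⁴)(-4.6)+(7.4 × 10⁻⁴)(+0.19) = 7.8 × 10⁻⁴ → stable
  181–188 m: −αΔT+βΔS = −(1.4 × 10⁻⁴)(+4.0)+(7.4 × 10⁻⁴)(-0.13) = -6.6 × 10⁻⁴ → UNSTABLE
The 181–188 m interval has Δρ < 0: lighter water underlies denser water.

181–188 m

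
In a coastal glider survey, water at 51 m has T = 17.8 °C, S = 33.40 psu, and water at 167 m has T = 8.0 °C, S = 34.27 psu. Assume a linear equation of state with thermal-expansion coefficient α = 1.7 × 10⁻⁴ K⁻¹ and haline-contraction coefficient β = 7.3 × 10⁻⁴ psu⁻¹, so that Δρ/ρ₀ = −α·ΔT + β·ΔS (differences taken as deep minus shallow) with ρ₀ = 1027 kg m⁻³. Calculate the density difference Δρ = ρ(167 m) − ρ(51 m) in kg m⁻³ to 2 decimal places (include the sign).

+2.36 kg m⁻³

ΔT = -9.8 K, ΔS = +0.87 psu (deep − shallow).
Δρ/ρ₀ = −(1.7 × 10⁻⁴)(-9.8) + (7.3 × 10⁻⁴)(+0.87) = 2.3011 × 10⁻³.
Δρ = 1027 × (2.3011 × 10⁻³) = +2.36 kg m⁻³.
Positive Δρ: denser below, stable.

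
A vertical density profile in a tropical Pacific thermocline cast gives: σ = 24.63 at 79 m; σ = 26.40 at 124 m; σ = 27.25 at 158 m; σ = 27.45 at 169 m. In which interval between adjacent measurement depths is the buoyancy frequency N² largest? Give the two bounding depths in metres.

79–124 m

Compute the density gradient over each adjacent pair:
  79–124 m: Δρ/Δz = 1.77/45 = 0.039 kg m⁻⁴
  124–158 m: Δρ/Δz = 0.85/34 = 0.025 kg m⁻⁴
  158–169 m: Δρ/Δz = 0.20/11 = 0.018 kg m⁻⁴
The largest gradient is in the 79–124 m interval — the pycnocline.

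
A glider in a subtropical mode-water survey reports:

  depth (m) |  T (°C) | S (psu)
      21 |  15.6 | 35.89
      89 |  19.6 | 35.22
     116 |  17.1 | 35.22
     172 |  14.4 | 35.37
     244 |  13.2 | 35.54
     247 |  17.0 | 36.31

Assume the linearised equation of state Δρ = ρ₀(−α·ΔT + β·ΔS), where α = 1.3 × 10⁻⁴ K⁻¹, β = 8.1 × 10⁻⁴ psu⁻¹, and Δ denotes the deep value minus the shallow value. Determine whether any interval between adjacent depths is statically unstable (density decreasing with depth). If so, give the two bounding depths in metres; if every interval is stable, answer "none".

Evaluate Δρ/ρ₀ = −αΔT + βΔS across each adjacent pair:
  21–89 m: −αΔT+βΔS = −(1.3 × 10⁻⁴)(+4.0)+(8.1 × 10⁻⁴)(-0.67) = -1.1 × 10⁻³ → UNSTABLE
  89–116 m: −αΔT+βΔS = −(1.3 × 10⁻⁴)(-2.5)+(8.1 × 10⁻⁴)(+0.00) = 3.2 × 10⁻⁴ → stable
  116–172 m: −αΔT+βΔS = −(1.3 × 10⁻⁴)(-2.7)+(8.1 × 10⁻⁴)(+0.15) = 4.7 × 10⁻⁴ → stable
  172–244 m: −αΔT+βΔS = −(1.3 × 10⁻⁴)(-1.2)+(8.1 × 10⁻⁴)(+0.17) = 2.9 × 10⁻⁴ → stable
  244–247 m: −αΔT+βΔS = −(1.3 × 10⁻⁴)(+3.8)+(8.1 × 10⁻⁴)(+0.77) = 1.3 × 10⁻⁴ → stable
The 21–89 m interval has Δρ < 0: lighter water underlies denser water.

21–89 m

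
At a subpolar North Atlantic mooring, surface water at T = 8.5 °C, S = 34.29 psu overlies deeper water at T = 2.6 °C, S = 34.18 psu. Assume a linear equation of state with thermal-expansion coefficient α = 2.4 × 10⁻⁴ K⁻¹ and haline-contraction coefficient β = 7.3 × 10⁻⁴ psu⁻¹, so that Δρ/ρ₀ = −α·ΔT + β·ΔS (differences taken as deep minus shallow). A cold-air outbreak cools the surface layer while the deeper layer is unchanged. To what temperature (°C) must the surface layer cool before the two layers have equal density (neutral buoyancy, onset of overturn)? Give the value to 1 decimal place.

2.9 °C

Neutral buoyancy requires Δρ = 0, i.e. −α(T_deep − T_surf′) + β(S_deep − S_surf) = 0.
T_surf′ = T_deep − (β/α)·ΔS = 2.6 − (7.3 × 10⁻⁴/2.4 × 10⁻⁴)·(-0.11) = 2.935 °C.
Cooling required: 8.5 − (2.935) = 5.565 °C.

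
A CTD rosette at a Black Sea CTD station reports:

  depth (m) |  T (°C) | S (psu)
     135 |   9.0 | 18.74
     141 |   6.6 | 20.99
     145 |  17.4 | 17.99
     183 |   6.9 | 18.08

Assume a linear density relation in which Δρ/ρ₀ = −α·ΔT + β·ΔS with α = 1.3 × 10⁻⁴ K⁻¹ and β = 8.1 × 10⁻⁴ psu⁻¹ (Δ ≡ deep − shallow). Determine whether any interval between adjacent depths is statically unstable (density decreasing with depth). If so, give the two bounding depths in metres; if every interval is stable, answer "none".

141–145 m

Evaluate Δρ/ρ₀ = −αΔT + βΔS across each adjacent pair:
  135–141 m: −αΔT+βΔS = −(1.3 × 10⁻⁴)(-2.4)+(8.1 × 10⁻⁴)(+2.25) = 2.1 × 10⁻³ → stable
  141–145 m: −αΔT+βΔS = −(1.3 × 10⁻⁴)(+10.8)+(8.1 × 10⁻⁴)(-3.00) = -3.8 × 10⁻³ → UNSTABLE
  145–183 m: −αΔT+βΔS = −(1.3 × 10⁻⁴)(-10.5)+(8.1 × 10⁻⁴)(+0.09) = 1.4 × 10⁻³ → stable
The 141–145 m interval has Δρ < 0: lighter water underlies denser water.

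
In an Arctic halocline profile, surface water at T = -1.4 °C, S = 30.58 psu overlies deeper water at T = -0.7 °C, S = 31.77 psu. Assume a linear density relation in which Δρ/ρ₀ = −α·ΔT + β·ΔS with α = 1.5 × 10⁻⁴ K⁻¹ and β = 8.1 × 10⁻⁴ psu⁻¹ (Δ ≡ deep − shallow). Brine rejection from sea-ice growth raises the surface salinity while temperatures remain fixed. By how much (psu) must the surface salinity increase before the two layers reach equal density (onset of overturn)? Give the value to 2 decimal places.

Neutral buoyancy requires −α(T_deep − T_surf) + β(S_deep − S_surf′) = 0.
S_surf′ = S_deep − (α/β)·ΔT = 31.77 − (1.5 × 10⁻⁴/8.1 × 10⁻⁴)·(+0.7) = 31.6404 psu.
Increase required: 31.6404 − 30.58 = 1.0604 psu.

1.06 psu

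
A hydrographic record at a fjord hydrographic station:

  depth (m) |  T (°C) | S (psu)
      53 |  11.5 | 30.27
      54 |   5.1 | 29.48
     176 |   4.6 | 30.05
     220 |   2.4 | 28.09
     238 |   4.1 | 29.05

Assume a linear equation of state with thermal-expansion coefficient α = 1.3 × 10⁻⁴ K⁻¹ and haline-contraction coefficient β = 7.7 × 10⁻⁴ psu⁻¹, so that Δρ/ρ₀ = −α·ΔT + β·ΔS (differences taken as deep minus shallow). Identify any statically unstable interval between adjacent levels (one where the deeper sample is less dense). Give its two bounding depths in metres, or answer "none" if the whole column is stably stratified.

Evaluate Δρ/ρ₀ = −αΔT + βΔS across each adjacent pair:
  53–54 m: −αΔT+βΔS = −(1.3 × 10⁻⁴)(-6.4)+(7.7 × 10⁻⁴)(-0.79) = 2.2 × 10⁻⁴ → stable
  54–176 m: −αΔT+βΔS = −(1.3 × 10⁻⁴)(-0.5)+(7.7 × 10⁻⁴)(+0.57) = 5.0 × 10⁻⁴ → stable
  176–220 m: −αΔT+βΔS = −(1.3 × 10⁻⁴)(-2.2)+(7.7 × 10⁻⁴)(-1.96) = -1.2 × 10⁻³ → UNSTABLE
  220–238 m: −αΔT+βΔS = −(1.3 × 10⁻⁴)(+1.7)+(7.7 × 10⁻⁴)(+0.96) = 5.2 × 10⁻⁴ → stable
The 176–220 m interval has Δρ < 0: lighter water underlies denser water.

176–220 m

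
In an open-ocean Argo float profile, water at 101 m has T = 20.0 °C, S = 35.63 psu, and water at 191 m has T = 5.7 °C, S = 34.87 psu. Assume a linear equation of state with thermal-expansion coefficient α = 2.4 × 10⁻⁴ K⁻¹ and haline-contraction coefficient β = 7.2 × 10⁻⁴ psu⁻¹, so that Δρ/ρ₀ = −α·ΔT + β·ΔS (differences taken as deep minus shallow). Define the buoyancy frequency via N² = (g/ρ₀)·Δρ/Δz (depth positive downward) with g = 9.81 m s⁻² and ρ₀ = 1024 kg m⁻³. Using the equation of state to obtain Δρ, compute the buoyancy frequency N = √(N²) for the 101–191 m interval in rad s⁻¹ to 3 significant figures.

ΔT = -14.3 K, ΔS = -0.76 psu (deep − shallow).
Δρ/ρ₀ = −αΔT + βΔS = 3.432 × 10⁻³ − 5.472 × 10⁻⁴ = 2.8848 × 10⁻³, so Δρ ≈ 2.954 kg m⁻³.
N² = (g/ρ₀)·Δρ/Δz = g·(Δρ/ρ₀)/Δz = 9.81 × 2.8848 × 10⁻³ / 90 = 3.1444 × 10⁻⁴ s⁻².
N = √(3.1444 × 10⁻⁴) = 0.017732 rad s⁻¹ ≈ 0.0177 rad s⁻¹.

0.0177 rad s⁻¹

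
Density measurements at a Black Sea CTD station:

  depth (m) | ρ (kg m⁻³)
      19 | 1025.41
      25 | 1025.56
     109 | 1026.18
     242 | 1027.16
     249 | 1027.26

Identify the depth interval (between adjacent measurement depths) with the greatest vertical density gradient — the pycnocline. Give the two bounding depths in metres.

19–25 m

Compute the density gradient over each adjacent pair:
  19–25 m: Δρ/Δz = 0.15/6 = 0.025 kg m⁻⁴
  25–109 m: Δρ/Δz = 0.62/84 = 7.4 × 10⁻³ kg m⁻⁴
  109–242 m: Δρ/Δz = 0.98/133 = 7.4 × 10⁻³ kg m⁻⁴
  242–249 m: Δρ/Δz = 0.10/7 = 0.014 kg m⁻⁴
The largest gradient is in the 19–25 m interval — the pycnocline.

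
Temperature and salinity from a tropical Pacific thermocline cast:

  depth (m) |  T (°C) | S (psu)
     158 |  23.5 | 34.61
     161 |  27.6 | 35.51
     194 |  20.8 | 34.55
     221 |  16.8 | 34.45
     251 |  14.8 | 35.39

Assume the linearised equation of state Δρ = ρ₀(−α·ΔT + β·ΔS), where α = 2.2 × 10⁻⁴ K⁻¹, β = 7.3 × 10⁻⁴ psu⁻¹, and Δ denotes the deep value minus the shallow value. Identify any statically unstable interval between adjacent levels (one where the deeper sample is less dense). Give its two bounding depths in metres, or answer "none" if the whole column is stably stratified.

158–161 m

Evaluate Δρ/ρ₀ = −αΔT + βΔS across each adjacent pair:
  158–161 m: −αΔT+βΔS = −(2.2 × 10⁻⁴)(+4.1)+(7.3 × 10⁻⁴)(+0.90) = -2.4 × 10⁻⁴ → UNSTABLE
  161–194 m: −αΔT+βΔS = −(2.2 × 10⁻⁴)(-6.8)+(7.3 × 10⁻⁴)(-0.96) = 8.0 × 10⁻⁴ → stable
  194–221 m: −αΔT+βΔS = −(2.2 × 10⁻⁴)(-4.0)+(7.3 × 10⁻⁴)(-0.10) = 8.1 × 10⁻⁴ → stable
  221–251 m: −αΔT+βΔS = −(2.2 × 10⁻⁴)(-2.0)+(7.3 × 10⁻⁴)(+0.94) = 1.1 × 10⁻³ → stable
The 158–161 m interval has Δρ < 0: lighter water underlies denser water.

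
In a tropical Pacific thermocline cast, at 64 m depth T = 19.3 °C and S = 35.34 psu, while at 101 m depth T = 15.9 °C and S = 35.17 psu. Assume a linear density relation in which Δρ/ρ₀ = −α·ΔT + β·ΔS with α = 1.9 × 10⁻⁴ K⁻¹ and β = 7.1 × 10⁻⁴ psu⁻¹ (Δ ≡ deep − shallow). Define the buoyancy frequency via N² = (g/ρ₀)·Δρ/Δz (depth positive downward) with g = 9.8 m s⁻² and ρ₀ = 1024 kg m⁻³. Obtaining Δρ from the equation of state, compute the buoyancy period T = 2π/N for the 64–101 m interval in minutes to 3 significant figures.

8.88 min

ΔT = -3.4 K, ΔS = -0.17 psu (deep − shallow).
Δρ/ρ₀ = −αΔT + βΔS = 6.46 × 10⁻⁴ − 1.207 × 10⁻⁴ = 5.253 × 10⁻⁴, so Δρ ≈ 0.5379 kg m⁻³.
N² = (g/ρ₀)·Δρ/Δz = g·(Δρ/ρ₀)/Δz = 9.8 × 5.253 × 10⁻⁴ / 37 = 1.3913 × 10⁻⁴ s⁻².
N = √(1.3913 × 10⁻⁴) = 0.011795 rad s⁻¹ → T = 2π/N = 532.70 s = 8.8783 min ≈ 8.88 min.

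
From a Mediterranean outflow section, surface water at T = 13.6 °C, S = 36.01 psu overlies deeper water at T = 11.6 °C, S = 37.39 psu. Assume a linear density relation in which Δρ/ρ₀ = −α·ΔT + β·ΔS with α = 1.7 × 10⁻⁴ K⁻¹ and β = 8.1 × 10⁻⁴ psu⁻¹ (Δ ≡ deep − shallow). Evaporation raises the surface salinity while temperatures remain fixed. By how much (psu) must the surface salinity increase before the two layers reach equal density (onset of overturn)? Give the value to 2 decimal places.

Neutral buoyancy requires −α(T_deep − T_surf) + β(S_deep − S_surf′) = 0.
S_surf′ = S_deep − (α/β)·ΔT = 37.39 − (1.7 × 10⁻⁴/8.1 × 10⁻⁴)·(-2.0) = 37.8098 psu.
Increase required: 37.8098 − 36.01 = 1.7998 psu.

1.80 psu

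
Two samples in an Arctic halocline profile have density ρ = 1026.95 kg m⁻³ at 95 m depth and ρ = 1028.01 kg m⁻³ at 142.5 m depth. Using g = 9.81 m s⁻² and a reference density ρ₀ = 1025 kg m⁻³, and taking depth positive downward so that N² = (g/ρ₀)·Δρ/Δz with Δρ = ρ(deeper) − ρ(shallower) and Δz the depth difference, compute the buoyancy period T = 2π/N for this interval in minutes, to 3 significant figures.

7.17 min

Δρ = 1028.01 − 1026.95 = 1.06 kg m⁻³ over Δz = 142.5 − 95 = 47.5 m.
N² = (9.81/1025) × (1.06/47.5) = 2.1358 × 10⁻⁴ s⁻².
N = √(2.1358 × 10⁻⁴) = 0.014614 rad s⁻¹, so T = 2π/N = 429.94 s = 7.1657 min ≈ 7.17 min.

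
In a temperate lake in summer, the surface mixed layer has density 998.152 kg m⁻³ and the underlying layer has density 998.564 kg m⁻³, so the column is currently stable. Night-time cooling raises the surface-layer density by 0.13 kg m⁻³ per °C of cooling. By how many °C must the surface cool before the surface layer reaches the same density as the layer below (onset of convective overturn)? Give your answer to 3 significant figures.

Density deficit of the surface layer: 998.564 − 998.152 = 0.412 kg m⁻³.
Required change = 0.412 / 0.13 = 3.17 °C.

3.17 °C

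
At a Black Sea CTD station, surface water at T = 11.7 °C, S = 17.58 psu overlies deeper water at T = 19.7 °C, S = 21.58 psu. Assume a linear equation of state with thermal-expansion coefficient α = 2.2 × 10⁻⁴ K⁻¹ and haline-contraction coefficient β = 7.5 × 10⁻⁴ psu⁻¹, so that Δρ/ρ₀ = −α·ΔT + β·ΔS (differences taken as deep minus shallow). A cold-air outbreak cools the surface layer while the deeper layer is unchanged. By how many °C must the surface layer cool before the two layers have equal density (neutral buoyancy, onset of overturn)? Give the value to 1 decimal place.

Neutral buoyancy requires Δρ = 0, i.e. −α(T_deep − T_surf′) + β(S_deep − S_surf) = 0.
T_surf′ = T_deep − (β/α)·ΔS = 19.7 − (7.5 × 10⁻⁴/2.2 × 10⁻⁴)·(+4.00) = 6.064 °C.
Cooling required: 11.7 − (6.064) = 5.636 °C.

5.6 °C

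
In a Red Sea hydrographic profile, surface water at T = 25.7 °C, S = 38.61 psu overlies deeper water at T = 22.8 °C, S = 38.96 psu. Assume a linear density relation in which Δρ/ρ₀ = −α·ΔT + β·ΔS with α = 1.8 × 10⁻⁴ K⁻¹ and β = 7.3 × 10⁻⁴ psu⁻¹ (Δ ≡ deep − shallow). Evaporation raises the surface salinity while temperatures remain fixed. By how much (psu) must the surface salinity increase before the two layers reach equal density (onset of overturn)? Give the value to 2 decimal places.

1.07 psu

Neutral buoyancy requires −α(T_deep − T_surf) + β(S_deep − S_surf′) = 0.
S_surf′ = S_deep − (α/β)·ΔT = 38.96 − (1.8 × 10⁻⁴/7.3 × 10⁻⁴)·(-2.9) = 39.6751 psu.
Increase required: 39.6751 − 38.61 = 1.0651 psu.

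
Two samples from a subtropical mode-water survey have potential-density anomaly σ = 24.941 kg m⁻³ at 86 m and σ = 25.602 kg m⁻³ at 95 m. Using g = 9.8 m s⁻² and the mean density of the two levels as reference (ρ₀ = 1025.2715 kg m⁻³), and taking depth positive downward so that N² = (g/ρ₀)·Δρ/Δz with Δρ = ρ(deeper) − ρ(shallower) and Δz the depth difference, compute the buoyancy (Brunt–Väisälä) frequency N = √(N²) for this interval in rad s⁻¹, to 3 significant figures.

0.0265 rad s⁻¹

Δρ = 1025.602 − 1024.941 = 0.661 kg m⁻³ over Δz = 95 − 86 = 9 m.
N² = (9.8/1025.2715) × (0.661/9) = 7.0201 × 10⁻⁴ s⁻².
N = √(7.0201 × 10⁻⁴) = 0.026495 rad s⁻¹ ≈ 0.0265 rad s⁻¹.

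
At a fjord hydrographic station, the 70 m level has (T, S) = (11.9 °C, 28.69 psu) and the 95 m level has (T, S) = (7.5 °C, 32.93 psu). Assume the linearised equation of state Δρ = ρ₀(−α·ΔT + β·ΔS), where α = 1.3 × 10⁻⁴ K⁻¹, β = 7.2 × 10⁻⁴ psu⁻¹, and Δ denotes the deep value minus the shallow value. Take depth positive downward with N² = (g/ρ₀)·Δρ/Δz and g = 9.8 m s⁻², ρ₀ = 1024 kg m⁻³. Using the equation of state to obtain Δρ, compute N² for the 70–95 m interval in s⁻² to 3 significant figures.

ΔT = -4.4 K, ΔS = +4.24 psu (deep − shallow).
Δρ/ρ₀ = −αΔT + βΔS = 5.72 × 10⁻⁴ + 3.0528 × 10⁻³ = 3.6248 × 10⁻³, so Δρ ≈ 3.712 kg m⁻³.
N² = (g/ρ₀)·Δρ/Δz = g·(Δρ/ρ₀)/Δz = 9.8 × 3.6248 × 10⁻³ / 25 = 1.4209 × 10⁻³ s⁻² ≈ 1.42 × 10⁻³ s⁻².

1.42 × 10⁻³ s⁻²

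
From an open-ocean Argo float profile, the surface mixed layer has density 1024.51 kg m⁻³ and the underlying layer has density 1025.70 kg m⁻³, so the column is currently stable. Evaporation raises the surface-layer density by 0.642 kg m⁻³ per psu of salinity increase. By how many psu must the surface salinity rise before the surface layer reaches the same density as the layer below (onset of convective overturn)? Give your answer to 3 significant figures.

Density deficit of the surface layer: 1025.70 − 1024.51 = 1.19 kg m⁻³.
Required change = 1.19 / 0.642 = 1.85 psu.

1.85 psu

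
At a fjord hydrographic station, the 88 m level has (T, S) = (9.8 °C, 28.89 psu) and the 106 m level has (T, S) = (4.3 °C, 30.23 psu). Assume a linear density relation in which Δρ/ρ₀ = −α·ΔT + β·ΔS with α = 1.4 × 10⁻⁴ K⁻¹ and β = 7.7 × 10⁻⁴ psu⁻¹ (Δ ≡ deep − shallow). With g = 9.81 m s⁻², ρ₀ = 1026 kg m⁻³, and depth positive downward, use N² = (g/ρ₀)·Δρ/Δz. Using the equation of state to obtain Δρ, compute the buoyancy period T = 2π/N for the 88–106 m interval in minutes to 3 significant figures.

3.34 min

ΔT = -5.5 K, ΔS = +1.34 psu (deep − shallow).
Δρ/ρ₀ = −αΔT + βΔS = 7.70 × 10⁻⁴ + 1.0318 × 10⁻³ = 1.8018 × 10⁻³, so Δρ ≈ 1.849 kg m⁻³.
N² = (g/ρ₀)·Δρ/Δz = g·(Δρ/ρ₀)/Δz = 9.81 × 1.8018 × 10⁻³ / 18 = 9.8198 × 10⁻⁴ s⁻².
N = √(9.8198 × 10⁻⁴) = 0.031337 rad s⁻¹ → T = 2π/N = 200.50 s = 3.3417 min ≈ 3.34 min.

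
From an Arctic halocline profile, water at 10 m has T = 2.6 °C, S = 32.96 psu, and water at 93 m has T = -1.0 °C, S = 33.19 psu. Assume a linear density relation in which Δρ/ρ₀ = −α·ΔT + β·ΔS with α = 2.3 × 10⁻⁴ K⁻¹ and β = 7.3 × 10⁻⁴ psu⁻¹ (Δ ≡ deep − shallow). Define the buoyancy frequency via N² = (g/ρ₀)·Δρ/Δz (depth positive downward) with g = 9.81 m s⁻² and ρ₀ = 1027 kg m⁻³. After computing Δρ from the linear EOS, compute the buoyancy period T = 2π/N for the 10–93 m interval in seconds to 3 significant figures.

ΔT = -3.6 K, ΔS = +0.23 psu (deep − shallow).
Δρ/ρ₀ = −αΔT + βΔS = 8.28 × 10⁻⁴ + 1.679 × 10⁻⁴ = 9.959 × 10⁻⁴, so Δρ ≈ 1.023 kg m⁻³.
N² = (g/ρ₀)·Δρ/Δz = g·(Δρ/ρ₀)/Δz = 9.81 × 9.959 × 10⁻⁴ / 83 = 1.1771 × 10⁻⁴ s⁻².
N = √(1.1771 × 10⁻⁴) = 0.010849 rad s⁻¹ → T = 2π/N = 579.15 s ≈ 579 s.

579 s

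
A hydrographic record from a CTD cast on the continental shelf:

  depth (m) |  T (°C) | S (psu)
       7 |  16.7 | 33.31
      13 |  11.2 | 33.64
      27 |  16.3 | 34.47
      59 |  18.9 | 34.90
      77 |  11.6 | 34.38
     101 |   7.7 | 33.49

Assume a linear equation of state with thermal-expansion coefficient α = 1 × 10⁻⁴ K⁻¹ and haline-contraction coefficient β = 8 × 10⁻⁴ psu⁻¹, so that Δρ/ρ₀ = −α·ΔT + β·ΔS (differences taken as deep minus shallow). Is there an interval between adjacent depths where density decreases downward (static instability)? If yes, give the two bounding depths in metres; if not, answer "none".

77–101 m

Evaluate Δρ/ρ₀ = −αΔT + βΔS across each adjacent pair:
  7–13 m: −αΔT+βΔS = −(1 × 10⁻⁴)(-5.5)+(8 × 10⁻⁴)(+0.33) = 8.1 × 10⁻⁴ → stable
  13–27 m: −αΔT+βΔS = −(1 × 10⁻⁴)(+5.1)+(8 × 10⁻⁴)(+0.83) = 1.5 × 10⁻⁴ → stable
  27–59 m: −αΔT+βΔS = −(1 × 10⁻⁴)(+2.6)+(8 × 10⁻⁴)(+0.43) = 8.4 × 10⁻⁵ → stable
  59–77 m: −αΔT+βΔS = −(1 × 10⁻⁴)(-7.3)+(8 × 10⁻⁴)(-0.52) = 3.1 × 10⁻⁴ → stable
  77–101 m: −αΔT+βΔS = −(1 × 10⁻⁴)(-3.9)+(8 × 10⁻⁴)(-0.89) = -3.2 × 10⁻⁴ → UNSTABLE
The 77–101 m interval has Δρ < 0: lighter water underlies denser water.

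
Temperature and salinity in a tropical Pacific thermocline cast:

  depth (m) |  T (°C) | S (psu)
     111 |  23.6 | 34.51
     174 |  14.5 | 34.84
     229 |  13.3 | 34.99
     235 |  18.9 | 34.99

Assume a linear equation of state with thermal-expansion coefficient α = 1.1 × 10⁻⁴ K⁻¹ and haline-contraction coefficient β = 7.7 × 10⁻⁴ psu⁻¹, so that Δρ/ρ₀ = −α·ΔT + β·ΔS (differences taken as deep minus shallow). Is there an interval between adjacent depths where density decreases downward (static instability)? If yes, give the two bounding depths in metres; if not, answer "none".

Evaluate Δρ/ρ₀ = −αΔT + βΔS across each adjacent pair:
  111–174 m: −αΔT+βΔS = −(1.1 × 10⁻⁴)(-9.1)+(7.7 × 10⁻⁴)(+0.33) = 1.3 × 10⁻³ → stable
  174–229 m: −αΔT+βΔS = −(1.1 × 10⁻⁴)(-1.2)+(7.7 × 10⁻⁴)(+0.15) = 2.5 × 10⁻⁴ → stable
  229–235 m: −αΔT+βΔS = −(1.1 × 10⁻⁴)(+5.6)+(7.7 × 10⁻⁴)(+0.00) = -6.2 × 10⁻⁴ → UNSTABLE
The 229–235 m interval has Δρ < 0: lighter water underlies denser water.

229–235 m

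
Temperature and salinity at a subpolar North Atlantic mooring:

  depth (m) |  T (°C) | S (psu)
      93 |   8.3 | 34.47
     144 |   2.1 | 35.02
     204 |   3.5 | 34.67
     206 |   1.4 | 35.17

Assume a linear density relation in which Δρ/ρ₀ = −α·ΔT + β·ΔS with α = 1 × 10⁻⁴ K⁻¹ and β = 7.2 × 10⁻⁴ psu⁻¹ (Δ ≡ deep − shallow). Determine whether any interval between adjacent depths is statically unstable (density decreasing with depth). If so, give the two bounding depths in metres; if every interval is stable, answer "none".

144–204 m

Evaluate Δρ/ρ₀ = −αΔT + βΔS across each adjacent pair:
  93–144 m: −αΔT+βΔS = −(1 × 10⁻⁴)(-6.2)+(7.2 × 10⁻⁴)(+0.55) = 1.0 × 10⁻³ → stable
  144–204 m: −αΔT+βΔS = −(1 × 10⁻⁴)(+1.4)+(7.2 × 10⁻⁴)(-0.35) = -3.9 × 10⁻⁴ → UNSTABLE
  204–206 m: −αΔT+βΔS = −(1 × 10⁻⁴)(-2.1)+(7.2 × 10⁻⁴)(+0.50) = 5.7 × 10⁻⁴ → stable
The 144–204 m interval has Δρ < 0: lighter water underlies denser water.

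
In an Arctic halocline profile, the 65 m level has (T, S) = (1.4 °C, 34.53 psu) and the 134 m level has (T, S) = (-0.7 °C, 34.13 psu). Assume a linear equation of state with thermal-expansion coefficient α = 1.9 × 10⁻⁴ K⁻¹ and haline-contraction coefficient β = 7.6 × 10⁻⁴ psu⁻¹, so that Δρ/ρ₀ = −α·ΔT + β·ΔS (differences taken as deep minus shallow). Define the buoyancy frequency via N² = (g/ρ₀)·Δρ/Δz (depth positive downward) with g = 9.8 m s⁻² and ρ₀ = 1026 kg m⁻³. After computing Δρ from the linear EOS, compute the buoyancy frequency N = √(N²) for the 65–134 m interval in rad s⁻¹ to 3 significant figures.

3.67 × 10⁻³ rad s⁻¹

ΔT = -2.1 K, ΔS = -0.40 psu (deep − shallow).
Δρ/ρ₀ = −αΔT + βΔS = 3.99 × 10⁻⁴ − 3.04 × 10⁻⁴ = 9.50 × 10⁻⁵, so Δρ ≈ 0.09747 kg m⁻³.
N² = (g/ρ₀)·Δρ/Δz = g·(Δρ/ρ₀)/Δz = 9.8 × 9.50 × 10⁻⁵ / 69 = 1.3493 × 10⁻⁵ s⁻².
N = √(1.3493 × 10⁻⁵) = 3.6733 × 10⁻³ rad s⁻¹ ≈ 3.67 × 10⁻³ rad s⁻¹.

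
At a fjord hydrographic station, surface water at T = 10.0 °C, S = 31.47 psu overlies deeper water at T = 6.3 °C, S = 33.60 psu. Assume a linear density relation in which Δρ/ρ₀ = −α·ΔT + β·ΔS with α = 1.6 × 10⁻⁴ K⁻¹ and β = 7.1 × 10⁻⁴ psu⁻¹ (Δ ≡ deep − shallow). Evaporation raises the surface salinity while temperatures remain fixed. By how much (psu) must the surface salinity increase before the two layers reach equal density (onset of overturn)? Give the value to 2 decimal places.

2.96 psu

Neutral buoyancy requires −α(T_deep − T_surf) + β(S_deep − S_surf′) = 0.
S_surf′ = S_deep − (α/β)·ΔT = 33.60 − (1.6 × 10⁻⁴/7.1 × 10⁻⁴)·(-3.7) = 34.4338 psu.
Increase required: 34.4338 − 31.47 = 2.9638 psu.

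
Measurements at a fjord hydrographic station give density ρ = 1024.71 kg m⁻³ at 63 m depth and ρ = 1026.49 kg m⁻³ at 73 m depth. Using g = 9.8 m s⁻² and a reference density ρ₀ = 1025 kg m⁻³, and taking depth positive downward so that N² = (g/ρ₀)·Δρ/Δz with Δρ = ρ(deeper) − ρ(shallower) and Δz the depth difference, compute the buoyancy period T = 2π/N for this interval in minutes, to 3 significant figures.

2.54 min

Δρ = 1026.49 − 1024.71 = 1.78 kg m⁻³ over Δz = 73 − 63 = 10 m.
N² = (9.8/1025) × (1.78/10) = 1.7019 × 10⁻³ s⁻².
N = √(1.7019 × 10⁻³) = 0.041254 rad s⁻¹, so T = 2π/N = 152.30 s = 2.5383 min ≈ 2.54 min.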